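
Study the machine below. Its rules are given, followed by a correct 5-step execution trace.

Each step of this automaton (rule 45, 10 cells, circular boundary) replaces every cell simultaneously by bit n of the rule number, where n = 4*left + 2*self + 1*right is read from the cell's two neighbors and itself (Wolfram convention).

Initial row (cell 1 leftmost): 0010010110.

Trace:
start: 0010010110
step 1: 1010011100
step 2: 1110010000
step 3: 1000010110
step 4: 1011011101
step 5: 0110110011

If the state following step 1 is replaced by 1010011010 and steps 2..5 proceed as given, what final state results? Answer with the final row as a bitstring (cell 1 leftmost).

0000110101

state after step 1 := 1010011010
step 2: 1110010111
step 3: 0000011100
step 4: 1111010001
step 5: 0000110101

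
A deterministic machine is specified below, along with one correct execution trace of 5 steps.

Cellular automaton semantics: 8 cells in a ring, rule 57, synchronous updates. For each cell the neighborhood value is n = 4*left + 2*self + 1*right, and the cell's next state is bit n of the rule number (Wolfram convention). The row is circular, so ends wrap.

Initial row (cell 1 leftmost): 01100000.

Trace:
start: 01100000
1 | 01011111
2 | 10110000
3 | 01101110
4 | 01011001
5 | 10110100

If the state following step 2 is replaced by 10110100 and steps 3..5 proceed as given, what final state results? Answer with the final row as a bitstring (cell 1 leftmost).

state after step 2 := 10110100
3 | 01101010
4 | 01010101
5 | 10101010

10101010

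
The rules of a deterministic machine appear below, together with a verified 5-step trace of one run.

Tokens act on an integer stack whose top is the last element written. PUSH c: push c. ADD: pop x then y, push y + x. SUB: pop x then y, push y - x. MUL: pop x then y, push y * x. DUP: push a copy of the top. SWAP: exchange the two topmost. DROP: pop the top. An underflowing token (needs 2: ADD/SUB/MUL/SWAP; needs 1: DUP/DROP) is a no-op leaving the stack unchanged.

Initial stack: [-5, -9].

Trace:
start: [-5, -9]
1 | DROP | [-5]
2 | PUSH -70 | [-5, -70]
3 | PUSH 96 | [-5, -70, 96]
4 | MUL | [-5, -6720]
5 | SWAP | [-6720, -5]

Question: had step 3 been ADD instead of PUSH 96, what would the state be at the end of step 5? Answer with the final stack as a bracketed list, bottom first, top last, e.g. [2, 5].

(re-executing from step 3 with the substitution; state before step 3: [-5, -70])
3 | ADD | [-75]
4 | MUL | [-75]
5 | SWAP | [-75]

[-75]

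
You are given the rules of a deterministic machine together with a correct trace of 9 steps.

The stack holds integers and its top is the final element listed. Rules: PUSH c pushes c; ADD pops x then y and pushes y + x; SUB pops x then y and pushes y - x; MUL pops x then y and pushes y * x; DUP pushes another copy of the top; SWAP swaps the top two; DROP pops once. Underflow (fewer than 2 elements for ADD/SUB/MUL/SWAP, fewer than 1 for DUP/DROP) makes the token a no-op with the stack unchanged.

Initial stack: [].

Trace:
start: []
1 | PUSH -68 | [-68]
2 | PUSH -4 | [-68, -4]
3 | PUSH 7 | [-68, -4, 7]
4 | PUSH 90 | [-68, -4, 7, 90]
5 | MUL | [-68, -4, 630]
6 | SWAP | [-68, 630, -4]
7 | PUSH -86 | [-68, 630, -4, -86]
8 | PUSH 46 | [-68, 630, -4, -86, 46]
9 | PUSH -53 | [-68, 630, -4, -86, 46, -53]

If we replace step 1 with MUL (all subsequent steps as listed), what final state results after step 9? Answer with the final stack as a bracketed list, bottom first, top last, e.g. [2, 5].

(re-executing from step 1 with the substitution; state before step 1: [])
1 | MUL | []
2 | PUSH -4 | [-4]
3 | PUSH 7 | [-4, 7]
4 | PUSH 90 | [-4, 7, 90]
5 | MUL | [-4, 630]
6 | SWAP | [630, -4]
7 | PUSH -86 | [630, -4, -86]
8 | PUSH 46 | [630, -4, -86, 46]
9 | PUSH -53 | [630, -4, -86, 46, -53]

[630, -4, -86, 46, -53]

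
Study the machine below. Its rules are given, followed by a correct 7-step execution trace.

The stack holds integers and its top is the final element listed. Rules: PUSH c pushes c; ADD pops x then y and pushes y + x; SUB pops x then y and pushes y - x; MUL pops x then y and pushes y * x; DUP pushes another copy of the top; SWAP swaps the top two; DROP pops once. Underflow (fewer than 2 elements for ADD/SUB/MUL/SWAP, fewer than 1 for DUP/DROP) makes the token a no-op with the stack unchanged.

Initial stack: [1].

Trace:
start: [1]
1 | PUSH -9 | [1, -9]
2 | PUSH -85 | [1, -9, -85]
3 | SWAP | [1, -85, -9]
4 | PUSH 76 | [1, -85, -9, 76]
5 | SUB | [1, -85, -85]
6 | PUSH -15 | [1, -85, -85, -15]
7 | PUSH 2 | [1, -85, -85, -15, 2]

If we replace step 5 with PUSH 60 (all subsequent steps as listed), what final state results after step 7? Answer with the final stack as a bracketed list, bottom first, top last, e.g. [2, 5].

[1, -85, -9, 76, 60, -15, 2]

(re-executing from step 5 with the substitution; state before step 5: [1, -85, -9, 76])
5 | PUSH 60 | [1, -85, -9, 76, 60]
6 | PUSH -15 | [1, -85, -9, 76, 60, -15]
7 | PUSH 2 | [1, -85, -9, 76, 60, -15, 2]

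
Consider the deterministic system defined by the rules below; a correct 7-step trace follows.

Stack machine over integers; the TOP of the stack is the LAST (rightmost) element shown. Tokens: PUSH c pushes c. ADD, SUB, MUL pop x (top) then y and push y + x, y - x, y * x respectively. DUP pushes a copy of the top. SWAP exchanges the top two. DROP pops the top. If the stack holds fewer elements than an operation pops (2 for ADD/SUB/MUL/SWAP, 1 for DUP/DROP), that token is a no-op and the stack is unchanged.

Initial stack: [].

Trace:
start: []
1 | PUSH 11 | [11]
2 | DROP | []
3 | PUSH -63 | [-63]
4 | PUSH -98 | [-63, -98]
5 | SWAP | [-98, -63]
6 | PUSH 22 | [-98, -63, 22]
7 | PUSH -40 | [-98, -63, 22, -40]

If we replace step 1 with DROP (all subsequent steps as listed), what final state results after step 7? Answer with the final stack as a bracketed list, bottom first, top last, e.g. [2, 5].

[-98, -63, 22, -40]

(re-executing from step 1 with the substitution; state before step 1: [])
1 | DROP | []
2 | DROP | []
3 | PUSH -63 | [-63]
4 | PUSH -98 | [-63, -98]
5 | SWAP | [-98, -63]
6 | PUSH 22 | [-98, -63, 22]
7 | PUSH -40 | [-98, -63, 22, -40]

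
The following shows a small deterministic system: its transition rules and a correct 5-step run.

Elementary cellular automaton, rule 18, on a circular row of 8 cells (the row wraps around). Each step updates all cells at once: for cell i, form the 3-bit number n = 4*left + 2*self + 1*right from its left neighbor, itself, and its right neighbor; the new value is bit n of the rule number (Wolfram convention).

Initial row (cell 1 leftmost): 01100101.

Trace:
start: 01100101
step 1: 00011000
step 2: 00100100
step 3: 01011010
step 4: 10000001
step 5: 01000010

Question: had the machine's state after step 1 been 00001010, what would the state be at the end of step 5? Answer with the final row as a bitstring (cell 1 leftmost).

00000000

state after step 1 := 00001010
step 2: 00010001
step 3: 10101010
step 4: 00000000
step 5: 00000000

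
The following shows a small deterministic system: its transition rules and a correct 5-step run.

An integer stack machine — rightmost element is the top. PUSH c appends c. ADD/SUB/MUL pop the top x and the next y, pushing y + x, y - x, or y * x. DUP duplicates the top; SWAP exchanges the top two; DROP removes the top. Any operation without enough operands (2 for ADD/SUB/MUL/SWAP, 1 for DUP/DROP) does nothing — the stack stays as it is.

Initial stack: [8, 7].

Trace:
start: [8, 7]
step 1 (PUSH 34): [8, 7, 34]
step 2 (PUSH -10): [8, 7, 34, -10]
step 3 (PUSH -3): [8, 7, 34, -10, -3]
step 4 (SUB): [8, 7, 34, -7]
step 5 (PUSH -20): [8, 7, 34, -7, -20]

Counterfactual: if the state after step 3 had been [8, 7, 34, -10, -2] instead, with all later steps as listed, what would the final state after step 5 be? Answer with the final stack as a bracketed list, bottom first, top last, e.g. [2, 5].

state after step 3 := [8, 7, 34, -10, -2]
step 4 (SUB): [8, 7, 34, -8]
step 5 (PUSH -20): [8, 7, 34, -8, -20]

[8, 7, 34, -8, -20]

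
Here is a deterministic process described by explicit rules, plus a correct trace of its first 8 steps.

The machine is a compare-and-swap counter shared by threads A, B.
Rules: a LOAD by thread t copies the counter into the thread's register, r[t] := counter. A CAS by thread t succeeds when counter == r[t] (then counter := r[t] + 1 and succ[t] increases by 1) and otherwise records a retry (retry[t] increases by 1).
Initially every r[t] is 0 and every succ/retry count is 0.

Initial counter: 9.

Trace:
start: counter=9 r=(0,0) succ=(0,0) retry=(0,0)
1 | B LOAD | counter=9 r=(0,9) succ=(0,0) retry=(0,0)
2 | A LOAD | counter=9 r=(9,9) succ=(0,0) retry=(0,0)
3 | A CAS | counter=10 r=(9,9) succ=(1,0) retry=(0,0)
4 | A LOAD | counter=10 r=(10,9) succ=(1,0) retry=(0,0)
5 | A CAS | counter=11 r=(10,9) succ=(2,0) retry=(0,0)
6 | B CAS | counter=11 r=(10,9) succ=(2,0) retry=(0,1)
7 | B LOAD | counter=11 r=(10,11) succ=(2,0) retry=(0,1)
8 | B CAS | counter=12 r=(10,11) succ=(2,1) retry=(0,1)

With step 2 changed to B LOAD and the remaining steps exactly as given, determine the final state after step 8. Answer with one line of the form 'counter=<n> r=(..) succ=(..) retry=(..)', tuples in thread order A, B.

(re-executing from step 2 with the substitution; state before step 2: counter=9 r=(0,9) succ=(0,0) retry=(0,0))
2 | B LOAD | counter=9 r=(0,9) succ=(0,0) retry=(0,0)
3 | A CAS | counter=9 r=(0,9) succ=(0,0) retry=(1,0)
4 | A LOAD | counter=9 r=(9,9) succ=(0,0) retry=(1,0)
5 | A CAS | counter=10 r=(9,9) succ=(1,0) retry=(1,0)
6 | B CAS | counter=10 r=(9,9) succ=(1,0) retry=(1,1)
7 | B LOAD | counter=10 r=(9,10) succ=(1,0) retry=(1,1)
8 | B CAS | counter=11 r=(9,10) succ=(1,1) retry=(1,1)

counter=11 r=(9,10) succ=(1,1) retry=(1,1)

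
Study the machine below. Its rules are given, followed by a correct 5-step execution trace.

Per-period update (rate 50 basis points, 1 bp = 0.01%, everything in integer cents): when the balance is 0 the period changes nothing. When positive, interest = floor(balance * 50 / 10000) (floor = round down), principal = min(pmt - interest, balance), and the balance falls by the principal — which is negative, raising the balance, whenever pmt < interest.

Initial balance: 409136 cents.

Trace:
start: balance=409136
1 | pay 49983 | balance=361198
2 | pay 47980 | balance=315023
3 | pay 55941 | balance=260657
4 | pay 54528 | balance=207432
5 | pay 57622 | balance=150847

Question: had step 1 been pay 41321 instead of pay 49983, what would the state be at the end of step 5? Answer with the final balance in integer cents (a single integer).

159684

(re-executing from step 1 with the substitution; state before step 1: balance=409136)
1 | pay 41321 | balance=369860
2 | pay 47980 | balance=323729
3 | pay 55941 | balance=269406
4 | pay 54528 | balance=216225
5 | pay 57622 | balance=159684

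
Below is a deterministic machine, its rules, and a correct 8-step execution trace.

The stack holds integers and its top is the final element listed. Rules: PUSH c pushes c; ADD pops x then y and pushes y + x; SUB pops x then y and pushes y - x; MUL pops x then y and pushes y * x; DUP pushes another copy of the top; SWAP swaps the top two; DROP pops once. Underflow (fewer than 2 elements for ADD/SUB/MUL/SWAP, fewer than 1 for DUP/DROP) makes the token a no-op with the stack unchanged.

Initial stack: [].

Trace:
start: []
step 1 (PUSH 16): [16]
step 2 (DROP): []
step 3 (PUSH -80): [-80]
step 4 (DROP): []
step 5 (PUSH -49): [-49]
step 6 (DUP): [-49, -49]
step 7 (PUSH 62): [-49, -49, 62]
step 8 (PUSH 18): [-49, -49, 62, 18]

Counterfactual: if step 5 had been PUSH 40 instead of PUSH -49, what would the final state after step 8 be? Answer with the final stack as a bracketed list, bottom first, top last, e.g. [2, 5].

[40, 40, 62, 18]

(re-executing from step 5 with the substitution; state before step 5: [])
step 5 (PUSH 40): [40]
step 6 (DUP): [40, 40]
step 7 (PUSH 62): [40, 40, 62]
step 8 (PUSH 18): [40, 40, 62, 18]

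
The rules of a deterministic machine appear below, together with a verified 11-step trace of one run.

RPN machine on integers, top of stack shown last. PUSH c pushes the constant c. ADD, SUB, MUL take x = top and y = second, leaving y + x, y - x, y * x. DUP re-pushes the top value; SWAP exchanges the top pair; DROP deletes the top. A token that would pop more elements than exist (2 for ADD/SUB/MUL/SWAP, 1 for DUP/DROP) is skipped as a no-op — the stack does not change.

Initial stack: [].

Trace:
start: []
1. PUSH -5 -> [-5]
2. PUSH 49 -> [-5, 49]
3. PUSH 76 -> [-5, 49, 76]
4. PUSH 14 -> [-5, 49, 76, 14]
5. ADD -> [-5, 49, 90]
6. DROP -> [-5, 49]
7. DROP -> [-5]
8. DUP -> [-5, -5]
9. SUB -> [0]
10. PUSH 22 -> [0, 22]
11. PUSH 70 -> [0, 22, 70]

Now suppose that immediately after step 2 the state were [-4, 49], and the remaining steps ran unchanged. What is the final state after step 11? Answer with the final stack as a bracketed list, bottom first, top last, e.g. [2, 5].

[0, 22, 70]

state after step 2 := [-4, 49]
3. PUSH 76 -> [-4, 49, 76]
4. PUSH 14 -> [-4, 49, 76, 14]
5. ADD -> [-4, 49, 90]
6. DROP -> [-4, 49]
7. DROP -> [-4]
8. DUP -> [-4, -4]
9. SUB -> [0]
10. PUSH 22 -> [0, 22]
11. PUSH 70 -> [0, 22, 70]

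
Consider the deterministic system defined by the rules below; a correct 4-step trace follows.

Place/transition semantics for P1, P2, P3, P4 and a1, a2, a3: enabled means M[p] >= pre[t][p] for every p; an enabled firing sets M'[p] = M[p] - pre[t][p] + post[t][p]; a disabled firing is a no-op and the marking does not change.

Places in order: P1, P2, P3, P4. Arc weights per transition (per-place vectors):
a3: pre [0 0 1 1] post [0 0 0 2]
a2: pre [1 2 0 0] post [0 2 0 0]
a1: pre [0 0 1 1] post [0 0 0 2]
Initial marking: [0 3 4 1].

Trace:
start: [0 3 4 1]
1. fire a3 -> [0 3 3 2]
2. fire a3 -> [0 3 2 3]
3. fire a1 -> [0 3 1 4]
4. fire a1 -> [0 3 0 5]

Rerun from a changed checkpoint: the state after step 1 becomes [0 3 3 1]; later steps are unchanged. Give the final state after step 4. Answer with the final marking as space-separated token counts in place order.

0 3 0 4

state after step 1 := [0 3 3 1]
2. fire a3 -> [0 3 2 2]
3. fire a1 -> [0 3 1 3]
4. fire a1 -> [0 3 0 4]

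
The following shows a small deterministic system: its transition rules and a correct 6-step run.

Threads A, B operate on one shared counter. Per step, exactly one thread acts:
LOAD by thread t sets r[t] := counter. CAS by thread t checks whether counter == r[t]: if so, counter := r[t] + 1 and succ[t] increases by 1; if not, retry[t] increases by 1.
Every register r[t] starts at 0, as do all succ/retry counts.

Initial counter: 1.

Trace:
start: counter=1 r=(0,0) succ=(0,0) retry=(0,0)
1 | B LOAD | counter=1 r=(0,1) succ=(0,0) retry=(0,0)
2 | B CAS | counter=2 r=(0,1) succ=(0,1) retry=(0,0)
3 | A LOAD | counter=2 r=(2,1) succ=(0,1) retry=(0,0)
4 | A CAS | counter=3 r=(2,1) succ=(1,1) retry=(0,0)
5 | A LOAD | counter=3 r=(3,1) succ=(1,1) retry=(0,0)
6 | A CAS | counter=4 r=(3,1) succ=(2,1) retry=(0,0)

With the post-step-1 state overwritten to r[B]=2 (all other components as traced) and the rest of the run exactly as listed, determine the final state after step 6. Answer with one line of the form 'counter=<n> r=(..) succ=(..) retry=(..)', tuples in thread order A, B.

state after step 1 := counter=1 r=(0,2) succ=(0,0) retry=(0,0)
2 | B CAS | counter=1 r=(0,2) succ=(0,0) retry=(0,1)
3 | A LOAD | counter=1 r=(1,2) succ=(0,0) retry=(0,1)
4 | A CAS | counter=2 r=(1,2) succ=(1,0) retry=(0,1)
5 | A LOAD | counter=2 r=(2,2) succ=(1,0) retry=(0,1)
6 | A CAS | counter=3 r=(2,2) succ=(2,0) retry=(0,1)

counter=3 r=(2,2) succ=(2,0) retry=(0,1)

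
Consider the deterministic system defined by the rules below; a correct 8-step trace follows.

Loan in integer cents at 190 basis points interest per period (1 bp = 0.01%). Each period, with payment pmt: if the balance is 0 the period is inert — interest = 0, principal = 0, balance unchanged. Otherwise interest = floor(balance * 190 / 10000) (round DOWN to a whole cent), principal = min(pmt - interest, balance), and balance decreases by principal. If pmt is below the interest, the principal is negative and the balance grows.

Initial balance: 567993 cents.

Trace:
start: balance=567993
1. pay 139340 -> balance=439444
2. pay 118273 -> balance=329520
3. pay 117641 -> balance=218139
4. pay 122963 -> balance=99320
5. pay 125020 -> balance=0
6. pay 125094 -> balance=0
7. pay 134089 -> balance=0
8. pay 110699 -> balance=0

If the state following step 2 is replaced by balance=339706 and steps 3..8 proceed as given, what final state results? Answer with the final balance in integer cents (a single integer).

state after step 2 := balance=339706
3. pay 117641 -> balance=228519
4. pay 122963 -> balance=109897
5. pay 125020 -> balance=0
6. pay 125094 -> balance=0
7. pay 134089 -> balance=0
8. pay 110699 -> balance=0

0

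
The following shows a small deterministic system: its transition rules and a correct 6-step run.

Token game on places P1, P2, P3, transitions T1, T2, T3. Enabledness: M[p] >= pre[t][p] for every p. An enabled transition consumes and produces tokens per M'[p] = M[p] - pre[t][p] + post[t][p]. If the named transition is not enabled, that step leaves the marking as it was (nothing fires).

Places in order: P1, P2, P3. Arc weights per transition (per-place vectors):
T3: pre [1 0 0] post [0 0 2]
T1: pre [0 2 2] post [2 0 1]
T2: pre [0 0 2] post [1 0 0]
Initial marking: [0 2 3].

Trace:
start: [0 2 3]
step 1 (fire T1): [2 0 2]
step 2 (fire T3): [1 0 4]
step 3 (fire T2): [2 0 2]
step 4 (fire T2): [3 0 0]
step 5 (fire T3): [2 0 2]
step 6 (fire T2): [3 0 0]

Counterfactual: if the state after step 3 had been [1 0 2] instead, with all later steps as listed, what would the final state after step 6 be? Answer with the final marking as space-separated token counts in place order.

2 0 0

state after step 3 := [1 0 2]
step 4 (fire T2): [2 0 0]
step 5 (fire T3): [1 0 2]
step 6 (fire T2): [2 0 0]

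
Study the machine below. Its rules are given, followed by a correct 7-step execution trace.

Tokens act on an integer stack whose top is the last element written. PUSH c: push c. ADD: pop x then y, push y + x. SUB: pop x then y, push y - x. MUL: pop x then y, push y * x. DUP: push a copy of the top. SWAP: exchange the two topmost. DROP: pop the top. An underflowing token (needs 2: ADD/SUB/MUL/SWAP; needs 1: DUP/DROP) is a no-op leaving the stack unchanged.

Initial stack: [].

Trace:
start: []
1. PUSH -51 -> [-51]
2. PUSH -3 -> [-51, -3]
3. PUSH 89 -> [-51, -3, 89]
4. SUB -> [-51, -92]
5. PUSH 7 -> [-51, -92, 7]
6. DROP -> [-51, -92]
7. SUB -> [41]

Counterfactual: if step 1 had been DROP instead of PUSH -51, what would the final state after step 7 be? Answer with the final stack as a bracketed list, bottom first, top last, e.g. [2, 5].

(re-executing from step 1 with the substitution; state before step 1: [])
1. DROP -> []
2. PUSH -3 -> [-3]
3. PUSH 89 -> [-3, 89]
4. SUB -> [-92]
5. PUSH 7 -> [-92, 7]
6. DROP -> [-92]
7. SUB -> [-92]

[-92]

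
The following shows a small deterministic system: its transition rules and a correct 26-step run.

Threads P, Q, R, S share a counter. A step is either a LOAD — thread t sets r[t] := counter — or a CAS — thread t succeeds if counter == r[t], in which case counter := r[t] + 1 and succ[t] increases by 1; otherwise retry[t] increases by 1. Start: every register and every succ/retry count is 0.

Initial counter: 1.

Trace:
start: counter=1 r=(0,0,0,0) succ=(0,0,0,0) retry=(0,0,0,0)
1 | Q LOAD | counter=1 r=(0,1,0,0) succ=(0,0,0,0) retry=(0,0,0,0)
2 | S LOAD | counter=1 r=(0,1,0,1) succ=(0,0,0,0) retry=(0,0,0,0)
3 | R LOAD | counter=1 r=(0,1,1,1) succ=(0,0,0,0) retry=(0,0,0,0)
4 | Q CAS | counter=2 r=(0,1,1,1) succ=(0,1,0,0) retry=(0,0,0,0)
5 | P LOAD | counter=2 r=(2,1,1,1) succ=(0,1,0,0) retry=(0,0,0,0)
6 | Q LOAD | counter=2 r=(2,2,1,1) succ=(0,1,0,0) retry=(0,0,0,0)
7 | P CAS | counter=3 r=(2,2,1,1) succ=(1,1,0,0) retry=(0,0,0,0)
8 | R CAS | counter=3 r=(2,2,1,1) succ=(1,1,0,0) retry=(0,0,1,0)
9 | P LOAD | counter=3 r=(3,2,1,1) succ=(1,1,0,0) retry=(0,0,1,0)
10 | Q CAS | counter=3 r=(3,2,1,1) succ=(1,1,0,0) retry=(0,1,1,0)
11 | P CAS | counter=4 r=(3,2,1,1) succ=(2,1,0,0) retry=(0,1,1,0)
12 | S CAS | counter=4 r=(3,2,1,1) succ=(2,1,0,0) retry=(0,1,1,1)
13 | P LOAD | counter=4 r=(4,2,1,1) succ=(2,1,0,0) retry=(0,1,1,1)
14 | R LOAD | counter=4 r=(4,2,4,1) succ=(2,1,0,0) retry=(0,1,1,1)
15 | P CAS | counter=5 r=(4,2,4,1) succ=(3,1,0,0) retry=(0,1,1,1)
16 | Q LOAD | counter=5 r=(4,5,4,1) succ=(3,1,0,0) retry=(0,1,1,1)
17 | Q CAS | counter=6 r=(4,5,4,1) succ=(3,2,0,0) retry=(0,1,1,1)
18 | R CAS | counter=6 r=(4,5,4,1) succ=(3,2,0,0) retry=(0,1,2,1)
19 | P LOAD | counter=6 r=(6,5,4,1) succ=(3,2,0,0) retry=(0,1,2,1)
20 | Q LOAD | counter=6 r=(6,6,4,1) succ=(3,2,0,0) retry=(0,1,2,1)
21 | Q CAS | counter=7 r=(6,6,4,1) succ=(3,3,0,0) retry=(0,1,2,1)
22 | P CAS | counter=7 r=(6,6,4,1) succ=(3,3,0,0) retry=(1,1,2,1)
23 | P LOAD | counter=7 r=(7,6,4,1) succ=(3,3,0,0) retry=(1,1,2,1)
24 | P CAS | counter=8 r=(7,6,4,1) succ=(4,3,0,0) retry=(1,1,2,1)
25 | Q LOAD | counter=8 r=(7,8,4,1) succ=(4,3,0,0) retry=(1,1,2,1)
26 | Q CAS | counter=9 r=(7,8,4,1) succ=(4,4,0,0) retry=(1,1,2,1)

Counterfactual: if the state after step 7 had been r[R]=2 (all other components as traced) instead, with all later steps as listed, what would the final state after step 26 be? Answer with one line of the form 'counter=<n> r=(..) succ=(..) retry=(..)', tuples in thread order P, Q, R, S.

counter=9 r=(7,8,4,1) succ=(4,4,0,0) retry=(1,1,2,1)

state after step 7 := counter=3 r=(2,2,2,1) succ=(1,1,0,0) retry=(0,0,0,0)
8 | R CAS | counter=3 r=(2,2,2,1) succ=(1,1,0,0) retry=(0,0,1,0)
9 | P LOAD | counter=3 r=(3,2,2,1) succ=(1,1,0,0) retry=(0,0,1,0)
10 | Q CAS | counter=3 r=(3,2,2,1) succ=(1,1,0,0) retry=(0,1,1,0)
11 | P CAS | counter=4 r=(3,2,2,1) succ=(2,1,0,0) retry=(0,1,1,0)
12 | S CAS | counter=4 r=(3,2,2,1) succ=(2,1,0,0) retry=(0,1,1,1)
13 | P LOAD | counter=4 r=(4,2,2,1) succ=(2,1,0,0) retry=(0,1,1,1)
14 | R LOAD | counter=4 r=(4,2,4,1) succ=(2,1,0,0) retry=(0,1,1,1)
15 | P CAS | counter=5 r=(4,2,4,1) succ=(3,1,0,0) retry=(0,1,1,1)
16 | Q LOAD | counter=5 r=(4,5,4,1) succ=(3,1,0,0) retry=(0,1,1,1)
17 | Q CAS | counter=6 r=(4,5,4,1) succ=(3,2,0,0) retry=(0,1,1,1)
18 | R CAS | counter=6 r=(4,5,4,1) succ=(3,2,0,0) retry=(0,1,2,1)
19 | P LOAD | counter=6 r=(6,5,4,1) succ=(3,2,0,0) retry=(0,1,2,1)
20 | Q LOAD | counter=6 r=(6,6,4,1) succ=(3,2,0,0) retry=(0,1,2,1)
21 | Q CAS | counter=7 r=(6,6,4,1) succ=(3,3,0,0) retry=(0,1,2,1)
22 | P CAS | counter=7 r=(6,6,4,1) succ=(3,3,0,0) retry=(1,1,2,1)
23 | P LOAD | counter=7 r=(7,6,4,1) succ=(3,3,0,0) retry=(1,1,2,1)
24 | P CAS | counter=8 r=(7,6,4,1) succ=(4,3,0,0) retry=(1,1,2,1)
25 | Q LOAD | counter=8 r=(7,8,4,1) succ=(4,3,0,0) retry=(1,1,2,1)
26 | Q CAS | counter=9 r=(7,8,4,1) succ=(4,4,0,0) retry=(1,1,2,1)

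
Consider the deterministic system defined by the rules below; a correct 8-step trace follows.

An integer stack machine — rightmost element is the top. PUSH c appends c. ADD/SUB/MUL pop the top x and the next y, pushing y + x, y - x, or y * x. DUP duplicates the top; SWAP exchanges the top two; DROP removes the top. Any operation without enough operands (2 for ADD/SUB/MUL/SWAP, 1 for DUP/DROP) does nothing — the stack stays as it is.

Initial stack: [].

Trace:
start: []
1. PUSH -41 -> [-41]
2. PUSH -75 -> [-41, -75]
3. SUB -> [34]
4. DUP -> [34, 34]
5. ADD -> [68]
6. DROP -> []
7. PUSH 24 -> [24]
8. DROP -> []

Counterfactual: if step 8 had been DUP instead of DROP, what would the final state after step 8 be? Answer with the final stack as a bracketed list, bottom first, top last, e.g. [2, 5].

(re-executing from step 8 with the substitution; state before step 8: [24])
8. DUP -> [24, 24]

[24, 24]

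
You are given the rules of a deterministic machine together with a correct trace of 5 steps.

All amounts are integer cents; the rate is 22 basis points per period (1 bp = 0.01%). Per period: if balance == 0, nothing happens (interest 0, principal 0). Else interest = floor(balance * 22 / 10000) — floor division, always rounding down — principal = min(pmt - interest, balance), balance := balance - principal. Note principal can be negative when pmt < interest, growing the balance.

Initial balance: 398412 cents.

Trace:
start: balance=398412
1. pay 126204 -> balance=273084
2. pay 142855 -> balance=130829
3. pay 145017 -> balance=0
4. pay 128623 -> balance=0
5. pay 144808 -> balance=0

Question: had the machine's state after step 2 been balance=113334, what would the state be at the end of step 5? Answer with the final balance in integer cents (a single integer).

state after step 2 := balance=113334
3. pay 145017 -> balance=0
4. pay 128623 -> balance=0
5. pay 144808 -> balance=0

0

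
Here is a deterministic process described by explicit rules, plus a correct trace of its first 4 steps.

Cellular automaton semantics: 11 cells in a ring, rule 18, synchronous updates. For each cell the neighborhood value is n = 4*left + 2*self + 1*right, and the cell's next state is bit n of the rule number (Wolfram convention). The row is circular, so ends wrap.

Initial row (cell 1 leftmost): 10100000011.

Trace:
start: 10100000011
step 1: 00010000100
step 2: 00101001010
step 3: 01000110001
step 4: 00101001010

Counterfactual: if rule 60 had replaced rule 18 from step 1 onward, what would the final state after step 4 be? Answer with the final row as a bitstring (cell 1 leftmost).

(re-executing steps 1..4 under rule 60; state before step 1: 10100000011)
step 1: 01110000010
step 2: 01001000011
step 3: 11101100010
step 4: 10011010011

10011010011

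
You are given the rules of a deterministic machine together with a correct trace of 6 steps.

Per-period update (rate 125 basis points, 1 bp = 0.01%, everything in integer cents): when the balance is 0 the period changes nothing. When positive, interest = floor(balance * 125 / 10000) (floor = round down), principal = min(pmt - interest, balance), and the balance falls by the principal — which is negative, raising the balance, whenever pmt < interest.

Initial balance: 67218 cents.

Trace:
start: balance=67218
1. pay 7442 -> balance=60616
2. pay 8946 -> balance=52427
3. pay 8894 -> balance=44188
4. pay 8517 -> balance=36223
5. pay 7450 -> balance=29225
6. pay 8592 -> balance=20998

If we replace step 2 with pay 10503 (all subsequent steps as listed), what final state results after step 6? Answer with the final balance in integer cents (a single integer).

(re-executing from step 2 with the substitution; state before step 2: balance=60616)
2. pay 10503 -> balance=50870
3. pay 8894 -> balance=42611
4. pay 8517 -> balance=34626
5. pay 7450 -> balance=27608
6. pay 8592 -> balance=19361

19361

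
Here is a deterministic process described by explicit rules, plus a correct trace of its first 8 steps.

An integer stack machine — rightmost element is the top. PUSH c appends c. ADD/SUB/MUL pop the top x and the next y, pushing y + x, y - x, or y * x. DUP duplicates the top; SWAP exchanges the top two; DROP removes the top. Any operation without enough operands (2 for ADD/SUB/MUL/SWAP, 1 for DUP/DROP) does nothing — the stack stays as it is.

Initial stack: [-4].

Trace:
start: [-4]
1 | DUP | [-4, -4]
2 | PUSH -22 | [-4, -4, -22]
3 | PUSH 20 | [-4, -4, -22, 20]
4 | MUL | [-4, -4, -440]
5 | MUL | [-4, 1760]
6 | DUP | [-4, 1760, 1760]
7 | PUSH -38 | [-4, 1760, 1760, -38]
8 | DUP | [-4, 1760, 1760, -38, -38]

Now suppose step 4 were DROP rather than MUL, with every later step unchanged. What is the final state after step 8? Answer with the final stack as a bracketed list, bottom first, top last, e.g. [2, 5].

(re-executing from step 4 with the substitution; state before step 4: [-4, -4, -22, 20])
4 | DROP | [-4, -4, -22]
5 | MUL | [-4, 88]
6 | DUP | [-4, 88, 88]
7 | PUSH -38 | [-4, 88, 88, -38]
8 | DUP | [-4, 88, 88, -38, -38]

[-4, 88, 88, -38, -38]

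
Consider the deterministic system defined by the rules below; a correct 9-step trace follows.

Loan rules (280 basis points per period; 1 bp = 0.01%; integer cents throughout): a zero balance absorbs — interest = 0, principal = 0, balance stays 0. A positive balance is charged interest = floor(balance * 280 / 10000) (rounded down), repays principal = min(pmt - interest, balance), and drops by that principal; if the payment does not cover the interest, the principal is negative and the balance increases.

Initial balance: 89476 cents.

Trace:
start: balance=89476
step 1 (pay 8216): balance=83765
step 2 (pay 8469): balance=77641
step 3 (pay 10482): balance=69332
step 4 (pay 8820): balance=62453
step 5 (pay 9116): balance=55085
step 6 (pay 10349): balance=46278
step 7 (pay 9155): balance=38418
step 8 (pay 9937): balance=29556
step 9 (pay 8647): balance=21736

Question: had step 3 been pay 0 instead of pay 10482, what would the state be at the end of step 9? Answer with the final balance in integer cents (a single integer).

34107

(re-executing from step 3 with the substitution; state before step 3: balance=77641)
step 3 (pay 0): balance=79814
step 4 (pay 8820): balance=73228
step 5 (pay 9116): balance=66162
step 6 (pay 10349): balance=57665
step 7 (pay 9155): balance=50124
step 8 (pay 9937): balance=41590
step 9 (pay 8647): balance=34107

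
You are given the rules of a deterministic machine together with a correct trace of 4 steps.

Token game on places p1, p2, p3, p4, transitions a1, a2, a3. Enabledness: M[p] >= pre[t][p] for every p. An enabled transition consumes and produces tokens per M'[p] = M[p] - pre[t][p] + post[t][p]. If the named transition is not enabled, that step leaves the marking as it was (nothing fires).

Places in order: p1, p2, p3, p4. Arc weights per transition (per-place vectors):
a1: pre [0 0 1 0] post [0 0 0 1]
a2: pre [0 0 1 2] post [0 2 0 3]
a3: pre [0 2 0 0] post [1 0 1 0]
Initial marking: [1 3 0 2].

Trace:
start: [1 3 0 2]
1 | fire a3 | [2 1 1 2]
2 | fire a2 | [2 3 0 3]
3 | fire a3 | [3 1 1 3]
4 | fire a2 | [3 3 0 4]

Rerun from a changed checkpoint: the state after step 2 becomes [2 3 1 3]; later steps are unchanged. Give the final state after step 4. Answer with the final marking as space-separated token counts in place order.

3 3 1 4

state after step 2 := [2 3 1 3]
3 | fire a3 | [3 1 2 3]
4 | fire a2 | [3 3 1 4]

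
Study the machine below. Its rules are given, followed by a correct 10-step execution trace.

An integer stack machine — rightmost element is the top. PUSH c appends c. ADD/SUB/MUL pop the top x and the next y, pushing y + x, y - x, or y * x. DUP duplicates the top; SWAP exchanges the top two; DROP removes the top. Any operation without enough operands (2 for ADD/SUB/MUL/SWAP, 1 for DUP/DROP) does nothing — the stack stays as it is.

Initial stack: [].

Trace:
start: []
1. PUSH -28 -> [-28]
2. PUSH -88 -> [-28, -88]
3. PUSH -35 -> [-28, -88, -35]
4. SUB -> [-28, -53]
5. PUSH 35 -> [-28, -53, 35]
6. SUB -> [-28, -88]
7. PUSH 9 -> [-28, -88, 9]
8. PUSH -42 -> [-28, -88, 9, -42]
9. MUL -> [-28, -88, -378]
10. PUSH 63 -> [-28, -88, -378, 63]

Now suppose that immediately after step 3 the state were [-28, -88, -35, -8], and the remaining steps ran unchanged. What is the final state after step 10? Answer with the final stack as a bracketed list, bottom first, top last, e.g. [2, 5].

state after step 3 := [-28, -88, -35, -8]
4. SUB -> [-28, -88, -27]
5. PUSH 35 -> [-28, -88, -27, 35]
6. SUB -> [-28, -88, -62]
7. PUSH 9 -> [-28, -88, -62, 9]
8. PUSH -42 -> [-28, -88, -62, 9, -42]
9. MUL -> [-28, -88, -62, -378]
10. PUSH 63 -> [-28, -88, -62, -378, 63]

[-28, -88, -62, -378, 63]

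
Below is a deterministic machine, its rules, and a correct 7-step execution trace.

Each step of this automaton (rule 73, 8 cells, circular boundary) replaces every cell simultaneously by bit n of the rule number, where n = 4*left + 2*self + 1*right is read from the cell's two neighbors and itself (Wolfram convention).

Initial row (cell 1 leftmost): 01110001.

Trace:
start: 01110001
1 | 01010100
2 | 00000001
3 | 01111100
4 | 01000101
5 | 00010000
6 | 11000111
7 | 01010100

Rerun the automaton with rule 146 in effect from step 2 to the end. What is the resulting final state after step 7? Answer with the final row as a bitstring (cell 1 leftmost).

(re-executing steps 2..7 under rule 146; state before step 2: 01010100)
2 | 10000010
3 | 01000100
4 | 10101010
5 | 00000000
6 | 00000000
7 | 00000000

00000000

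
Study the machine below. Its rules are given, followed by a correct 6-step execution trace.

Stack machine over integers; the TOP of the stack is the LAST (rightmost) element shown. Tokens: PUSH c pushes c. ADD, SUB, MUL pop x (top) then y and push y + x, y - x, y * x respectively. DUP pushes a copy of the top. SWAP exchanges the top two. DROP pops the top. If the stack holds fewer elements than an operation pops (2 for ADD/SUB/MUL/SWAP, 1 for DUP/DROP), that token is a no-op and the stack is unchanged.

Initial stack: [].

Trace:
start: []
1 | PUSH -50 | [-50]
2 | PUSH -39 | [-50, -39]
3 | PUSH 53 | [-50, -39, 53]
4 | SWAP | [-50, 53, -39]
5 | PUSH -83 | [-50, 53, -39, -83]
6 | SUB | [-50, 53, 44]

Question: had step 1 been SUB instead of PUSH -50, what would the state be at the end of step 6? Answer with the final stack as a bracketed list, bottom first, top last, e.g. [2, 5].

(re-executing from step 1 with the substitution; state before step 1: [])
1 | SUB | []
2 | PUSH -39 | [-39]
3 | PUSH 53 | [-39, 53]
4 | SWAP | [53, -39]
5 | PUSH -83 | [53, -39, -83]
6 | SUB | [53, 44]

[53, 44]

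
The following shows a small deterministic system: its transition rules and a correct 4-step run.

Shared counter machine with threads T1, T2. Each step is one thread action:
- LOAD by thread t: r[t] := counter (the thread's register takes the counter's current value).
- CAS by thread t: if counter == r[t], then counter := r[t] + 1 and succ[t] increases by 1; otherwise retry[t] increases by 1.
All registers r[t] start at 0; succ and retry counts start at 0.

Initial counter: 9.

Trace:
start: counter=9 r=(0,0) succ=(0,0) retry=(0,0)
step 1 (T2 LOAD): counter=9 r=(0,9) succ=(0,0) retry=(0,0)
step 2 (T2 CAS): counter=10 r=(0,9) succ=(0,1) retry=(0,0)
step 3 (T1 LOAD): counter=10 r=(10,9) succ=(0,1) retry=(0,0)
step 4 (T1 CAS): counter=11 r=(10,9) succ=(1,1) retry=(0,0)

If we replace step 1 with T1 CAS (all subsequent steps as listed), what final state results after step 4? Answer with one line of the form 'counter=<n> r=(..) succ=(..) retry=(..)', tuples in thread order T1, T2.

(re-executing from step 1 with the substitution; state before step 1: counter=9 r=(0,0) succ=(0,0) retry=(0,0))
step 1 (T1 CAS): counter=9 r=(0,0) succ=(0,0) retry=(1,0)
step 2 (T2 CAS): counter=9 r=(0,0) succ=(0,0) retry=(1,1)
step 3 (T1 LOAD): counter=9 r=(9,0) succ=(0,0) retry=(1,1)
step 4 (T1 CAS): counter=10 r=(9,0) succ=(1,0) retry=(1,1)

counter=10 r=(9,0) succ=(1,0) retry=(1,1)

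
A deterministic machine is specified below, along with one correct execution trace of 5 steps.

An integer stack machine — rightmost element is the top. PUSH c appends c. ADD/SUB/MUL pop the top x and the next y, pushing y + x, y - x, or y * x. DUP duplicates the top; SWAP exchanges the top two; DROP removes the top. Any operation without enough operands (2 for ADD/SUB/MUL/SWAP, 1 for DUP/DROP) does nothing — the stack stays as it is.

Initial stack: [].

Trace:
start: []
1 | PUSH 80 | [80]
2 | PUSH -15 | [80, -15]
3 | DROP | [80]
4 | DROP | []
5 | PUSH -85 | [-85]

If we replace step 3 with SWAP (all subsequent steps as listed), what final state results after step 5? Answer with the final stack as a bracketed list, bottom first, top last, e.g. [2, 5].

(re-executing from step 3 with the substitution; state before step 3: [80, -15])
3 | SWAP | [-15, 80]
4 | DROP | [-15]
5 | PUSH -85 | [-15, -85]

[-15, -85]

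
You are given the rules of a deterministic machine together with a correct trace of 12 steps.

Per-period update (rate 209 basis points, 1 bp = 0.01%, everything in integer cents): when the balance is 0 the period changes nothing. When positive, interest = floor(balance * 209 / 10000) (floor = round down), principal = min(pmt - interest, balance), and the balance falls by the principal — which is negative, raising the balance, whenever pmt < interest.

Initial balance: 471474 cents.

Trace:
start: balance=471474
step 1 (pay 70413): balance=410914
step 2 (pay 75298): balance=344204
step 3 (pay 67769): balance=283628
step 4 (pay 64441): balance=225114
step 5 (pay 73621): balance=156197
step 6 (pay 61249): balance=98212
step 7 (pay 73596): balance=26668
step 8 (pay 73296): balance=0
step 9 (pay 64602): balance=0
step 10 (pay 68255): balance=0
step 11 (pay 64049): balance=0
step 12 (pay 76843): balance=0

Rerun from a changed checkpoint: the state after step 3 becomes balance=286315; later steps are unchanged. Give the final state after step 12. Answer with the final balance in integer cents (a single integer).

state after step 3 := balance=286315
step 4 (pay 64441): balance=227857
step 5 (pay 73621): balance=158998
step 6 (pay 61249): balance=101072
step 7 (pay 73596): balance=29588
step 8 (pay 73296): balance=0
step 9 (pay 64602): balance=0
step 10 (pay 68255): balance=0
step 11 (pay 64049): balance=0
step 12 (pay 76843): balance=0

0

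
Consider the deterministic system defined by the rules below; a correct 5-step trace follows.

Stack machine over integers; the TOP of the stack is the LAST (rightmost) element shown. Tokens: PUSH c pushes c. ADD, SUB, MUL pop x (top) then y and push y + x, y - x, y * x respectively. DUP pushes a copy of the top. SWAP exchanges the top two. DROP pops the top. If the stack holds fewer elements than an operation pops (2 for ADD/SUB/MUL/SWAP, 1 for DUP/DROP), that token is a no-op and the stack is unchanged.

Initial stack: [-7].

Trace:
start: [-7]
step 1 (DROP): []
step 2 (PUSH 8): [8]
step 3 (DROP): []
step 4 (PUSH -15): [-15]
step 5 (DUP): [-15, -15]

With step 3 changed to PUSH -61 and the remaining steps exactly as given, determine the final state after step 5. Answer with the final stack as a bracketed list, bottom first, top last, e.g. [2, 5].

(re-executing from step 3 with the substitution; state before step 3: [8])
step 3 (PUSH -61): [8, -61]
step 4 (PUSH -15): [8, -61, -15]
step 5 (DUP): [8, -61, -15, -15]

[8, -61, -15, -15]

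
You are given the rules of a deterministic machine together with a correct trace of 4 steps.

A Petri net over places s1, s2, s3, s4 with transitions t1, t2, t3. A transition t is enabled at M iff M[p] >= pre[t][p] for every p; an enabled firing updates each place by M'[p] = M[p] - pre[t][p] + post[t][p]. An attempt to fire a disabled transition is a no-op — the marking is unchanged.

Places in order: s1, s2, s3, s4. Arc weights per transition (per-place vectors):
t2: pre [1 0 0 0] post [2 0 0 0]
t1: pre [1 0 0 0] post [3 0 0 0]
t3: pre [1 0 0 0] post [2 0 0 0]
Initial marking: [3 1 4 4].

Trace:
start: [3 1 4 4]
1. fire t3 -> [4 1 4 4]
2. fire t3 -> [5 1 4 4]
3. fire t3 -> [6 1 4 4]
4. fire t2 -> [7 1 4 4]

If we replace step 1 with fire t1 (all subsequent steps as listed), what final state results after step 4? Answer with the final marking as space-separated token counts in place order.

(re-executing from step 1 with the substitution; state before step 1: [3 1 4 4])
1. fire t1 -> [5 1 4 4]
2. fire t3 -> [6 1 4 4]
3. fire t3 -> [7 1 4 4]
4. fire t2 -> [8 1 4 4]

8 1 4 4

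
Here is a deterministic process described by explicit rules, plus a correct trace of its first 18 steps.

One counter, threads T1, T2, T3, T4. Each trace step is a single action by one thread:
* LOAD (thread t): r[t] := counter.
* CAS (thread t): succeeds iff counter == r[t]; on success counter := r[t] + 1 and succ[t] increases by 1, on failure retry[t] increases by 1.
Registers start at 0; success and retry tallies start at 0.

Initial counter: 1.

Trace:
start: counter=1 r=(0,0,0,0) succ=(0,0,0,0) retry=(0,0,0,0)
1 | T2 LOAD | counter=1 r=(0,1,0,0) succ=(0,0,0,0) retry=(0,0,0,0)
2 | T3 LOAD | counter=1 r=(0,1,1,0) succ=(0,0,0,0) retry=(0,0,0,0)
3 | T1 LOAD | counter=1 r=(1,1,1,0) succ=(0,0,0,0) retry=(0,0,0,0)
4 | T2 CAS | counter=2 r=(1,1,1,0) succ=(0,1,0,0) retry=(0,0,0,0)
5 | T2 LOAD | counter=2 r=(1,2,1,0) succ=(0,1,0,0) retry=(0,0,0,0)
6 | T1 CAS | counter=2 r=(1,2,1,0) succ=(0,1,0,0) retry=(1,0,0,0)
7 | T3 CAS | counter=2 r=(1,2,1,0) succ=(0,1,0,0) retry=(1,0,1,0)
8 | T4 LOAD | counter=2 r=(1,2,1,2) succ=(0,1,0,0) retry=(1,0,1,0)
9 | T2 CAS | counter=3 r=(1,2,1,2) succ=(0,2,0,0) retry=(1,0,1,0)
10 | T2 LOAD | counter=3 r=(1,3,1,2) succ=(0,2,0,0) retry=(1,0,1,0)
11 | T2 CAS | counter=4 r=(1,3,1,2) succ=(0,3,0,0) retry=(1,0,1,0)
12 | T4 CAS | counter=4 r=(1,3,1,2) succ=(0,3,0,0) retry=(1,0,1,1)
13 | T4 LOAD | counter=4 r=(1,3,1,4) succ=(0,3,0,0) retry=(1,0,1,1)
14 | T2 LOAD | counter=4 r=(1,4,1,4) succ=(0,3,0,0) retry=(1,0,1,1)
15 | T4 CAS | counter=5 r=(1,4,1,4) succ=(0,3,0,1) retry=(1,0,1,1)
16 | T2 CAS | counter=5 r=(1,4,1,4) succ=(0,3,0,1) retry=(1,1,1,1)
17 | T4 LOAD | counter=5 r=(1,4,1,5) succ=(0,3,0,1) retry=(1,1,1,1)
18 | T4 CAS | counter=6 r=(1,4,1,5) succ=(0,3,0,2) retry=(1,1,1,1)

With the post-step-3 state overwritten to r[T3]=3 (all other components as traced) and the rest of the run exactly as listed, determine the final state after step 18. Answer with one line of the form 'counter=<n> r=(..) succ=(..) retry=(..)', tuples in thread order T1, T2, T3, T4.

state after step 3 := counter=1 r=(1,1,3,0) succ=(0,0,0,0) retry=(0,0,0,0)
4 | T2 CAS | counter=2 r=(1,1,3,0) succ=(0,1,0,0) retry=(0,0,0,0)
5 | T2 LOAD | counter=2 r=(1,2,3,0) succ=(0,1,0,0) retry=(0,0,0,0)
6 | T1 CAS | counter=2 r=(1,2,3,0) succ=(0,1,0,0) retry=(1,0,0,0)
7 | T3 CAS | counter=2 r=(1,2,3,0) succ=(0,1,0,0) retry=(1,0,1,0)
8 | T4 LOAD | counter=2 r=(1,2,3,2) succ=(0,1,0,0) retry=(1,0,1,0)
9 | T2 CAS | counter=3 r=(1,2,3,2) succ=(0,2,0,0) retry=(1,0,1,0)
10 | T2 LOAD | counter=3 r=(1,3,3,2) succ=(0,2,0,0) retry=(1,0,1,0)
11 | T2 CAS | counter=4 r=(1,3,3,2) succ=(0,3,0,0) retry=(1,0,1,0)
12 | T4 CAS | counter=4 r=(1,3,3,2) succ=(0,3,0,0) retry=(1,0,1,1)
13 | T4 LOAD | counter=4 r=(1,3,3,4) succ=(0,3,0,0) retry=(1,0,1,1)
14 | T2 LOAD | counter=4 r=(1,4,3,4) succ=(0,3,0,0) retry=(1,0,1,1)
15 | T4 CAS | counter=5 r=(1,4,3,4) succ=(0,3,0,1) retry=(1,0,1,1)
16 | T2 CAS | counter=5 r=(1,4,3,4) succ=(0,3,0,1) retry=(1,1,1,1)
17 | T4 LOAD | counter=5 r=(1,4,3,5) succ=(0,3,0,1) retry=(1,1,1,1)
18 | T4 CAS | counter=6 r=(1,4,3,5) succ=(0,3,0,2) retry=(1,1,1,1)

counter=6 r=(1,4,3,5) succ=(0,3,0,2) retry=(1,1,1,1)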